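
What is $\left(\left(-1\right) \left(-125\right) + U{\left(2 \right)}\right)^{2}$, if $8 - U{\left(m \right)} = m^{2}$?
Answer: $16641$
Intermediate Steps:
$U{\left(m \right)} = 8 - m^{2}$
$\left(\left(-1\right) \left(-125\right) + U{\left(2 \right)}\right)^{2} = \left(\left(-1\right) \left(-125\right) + \left(8 - 2^{2}\right)\right)^{2} = \left(125 + \left(8 - 4\right)\right)^{2} = \left(125 + 4\right)^{2} = 129^{2} = 16641$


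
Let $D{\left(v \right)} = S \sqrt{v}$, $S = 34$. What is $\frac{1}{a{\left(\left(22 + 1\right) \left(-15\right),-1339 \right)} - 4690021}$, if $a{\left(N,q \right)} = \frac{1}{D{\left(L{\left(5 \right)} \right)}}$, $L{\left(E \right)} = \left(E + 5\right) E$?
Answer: $- \frac{271083213800}{1271385965469489799} - \frac{170 \sqrt{2}}{1271385965469489799} \approx -2.1322 \cdot 10^{-7}$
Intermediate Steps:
$L{\left(E \right)} = E \left(5 + E\right)$ ($L{\left(E \right)} = \left(5 + E\right) E = E \left(5 + E\right)$)
$D{\left(v \right)} = 34 \sqrt{v}$
$a{\left(N,q \right)} = \frac{\sqrt{2}}{340}$ ($a{\left(N,q \right)} = \frac{1}{34 \sqrt{5 \left(5 + 5\right)}} = \frac{1}{34 \sqrt{5 \cdot 10}} = \frac{1}{34 \sqrt{50}} = \frac{1}{34 \cdot 5 \sqrt{2}} = \frac{1}{170 \sqrt{2}} = \frac{\sqrt{2}}{340}$)
$\frac{1}{a{\left(\left(22 + 1\right) \left(-15\right),-1339 \right)} - 4690021} = \frac{1}{\frac{\sqrt{2}}{340} - 4690021} = \frac{1}{-4690021 + \frac{\sqrt{2}}{340}}$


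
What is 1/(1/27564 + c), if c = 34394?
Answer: 27564/948036217 ≈ 2.9075e-5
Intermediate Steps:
1/(1/27564 + c) = 1/(1/27564 + 34394) = 1/(948036217/27564) = 27564/948036217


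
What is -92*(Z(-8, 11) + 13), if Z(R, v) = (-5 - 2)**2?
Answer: -5704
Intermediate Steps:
Z(R, v) = 49 (Z(R, v) = (-7)**2 = 49)
-92*(Z(-8, 11) + 13) = -92*(49 + 13) = -92*62 = -5704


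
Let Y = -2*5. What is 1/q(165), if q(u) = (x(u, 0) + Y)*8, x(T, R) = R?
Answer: -1/80 ≈ -0.012500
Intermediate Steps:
Y = -10
q(u) = -80 (q(u) = (0 - 10)*8 = -10*8 = -80)
1/q(165) = 1/(-80) = -1/80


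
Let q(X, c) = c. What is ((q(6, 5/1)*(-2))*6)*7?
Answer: -420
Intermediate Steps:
((q(6, 5/1)*(-2))*6)*7 = (((5/1)*(-2))*6)*7 = (((5*1)*(-2))*6)*7 = ((5*(-2))*6)*7 = -10*6*7 = -60*7 = -420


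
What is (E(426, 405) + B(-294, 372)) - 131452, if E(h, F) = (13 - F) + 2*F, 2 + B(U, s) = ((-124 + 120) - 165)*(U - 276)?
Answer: -34706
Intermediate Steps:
B(U, s) = 46642 - 169*U (B(U, s) = -2 + ((-124 + 120) - 165)*(U - 276) = -2 + (-4 - 165)*(-276 + U) = -2 - 169*(-276 + U) = -2 + (46644 - 169*U) = 46642 - 169*U)
E(h, F) = 13 + F
(E(426, 405) + B(-294, 372)) - 131452 = ((13 + 405) + (46642 - 169*(-294))) - 131452 = (418 + (46642 + 49686)) - 131452 = (418 + 96328) - 131452 = 96746 - 131452 = -34706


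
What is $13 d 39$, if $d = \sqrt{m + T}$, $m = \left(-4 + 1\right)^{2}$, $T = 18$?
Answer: $1521 \sqrt{3} \approx 2634.4$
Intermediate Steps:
$m = 9$ ($m = \left(-3\right)^{2} = 9$)
$d = 3 \sqrt{3}$ ($d = \sqrt{9 + 18} = \sqrt{27} = 3 \sqrt{3} \approx 5.1962$)
$13 d 39 = 13 \cdot 3 \sqrt{3} \cdot 39 = 39 \sqrt{3} \cdot 39 = 1521 \sqrt{3}$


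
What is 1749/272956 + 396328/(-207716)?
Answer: -26954202571/14174332124 ≈ -1.9016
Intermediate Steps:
1749/272956 + 396328/(-207716) = 1749*(1/272956) + 396328*(-1/207716) = 1749/272956 - 99082/51929 = -26954202571/14174332124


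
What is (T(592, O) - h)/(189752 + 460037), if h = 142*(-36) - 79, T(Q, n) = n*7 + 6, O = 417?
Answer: 8116/649789 ≈ 0.012490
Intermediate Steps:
T(Q, n) = 6 + 7*n (T(Q, n) = 7*n + 6 = 6 + 7*n)
h = -5191 (h = -5112 - 79 = -5191)
(T(592, O) - h)/(189752 + 460037) = ((6 + 7*417) - 1*(-5191))/(189752 + 460037) = ((6 + 2919) + 5191)/649789 = (2925 + 5191)*(1/649789) = 8116*(1/649789) = 8116/649789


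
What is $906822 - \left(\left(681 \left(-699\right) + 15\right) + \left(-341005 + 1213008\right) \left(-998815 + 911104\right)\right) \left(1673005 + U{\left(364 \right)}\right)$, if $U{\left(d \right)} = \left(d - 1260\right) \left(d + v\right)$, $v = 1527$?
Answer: $-1631495798976525$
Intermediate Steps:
$U{\left(d \right)} = \left(-1260 + d\right) \left(1527 + d\right)$ ($U{\left(d \right)} = \left(d - 1260\right) \left(d + 1527\right) = \left(-1260 + d\right) \left(1527 + d\right)$)
$906822 - \left(\left(681 \left(-699\right) + 15\right) + \left(-341005 + 1213008\right) \left(-998815 + 911104\right)\right) \left(1673005 + U{\left(364 \right)}\right) = 906822 - \left(\left(681 \left(-699\right) + 15\right) + \left(-341005 + 1213008\right) \left(-998815 + 911104\right)\right) \left(1673005 + \left(-1924020 + 364^{2} + 267 \cdot 364\right)\right) = 906822 - \left(\left(-476019 + 15\right) + 872003 \left(-87711\right)\right) \left(1673005 + \left(-1924020 + 132496 + 97188\right)\right) = 906822 - \left(-476004 - 76484255133\right) \left(1673005 - 1694336\right) = 906822 - \left(-76484731137\right) \left(-21331\right) = 906822 - 1631495799883347 = -1631495798976525$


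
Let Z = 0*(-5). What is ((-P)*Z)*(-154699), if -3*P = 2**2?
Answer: 0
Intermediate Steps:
Z = 0
P = -4/3 (P = -1/3*2**2 = -1/3*4 = -4/3 ≈ -1.3333)
((-P)*Z)*(-154699) = (-1*(-4/3)*0)*(-154699) = ((4/3)*0)*(-154699) = 0*(-154699) = 0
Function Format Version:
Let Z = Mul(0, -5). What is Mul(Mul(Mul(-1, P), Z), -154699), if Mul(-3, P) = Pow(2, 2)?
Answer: 0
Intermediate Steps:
Z = 0
P = Rational(-4, 3) (P = Mul(Rational(-1, 3), Pow(2, 2)) = Mul(Rational(-1, 3), 4) = Rational(-4, 3) ≈ -1.3333)
Mul(Mul(Mul(-1, P), Z), -154699) = Mul(Mul(Mul(-1, Rational(-4, 3)), 0), -154699) = Mul(Mul(Rational(4, 3), 0), -154699) = Mul(0, -154699) = 0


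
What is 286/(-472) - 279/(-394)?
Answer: 4751/46492 ≈ 0.10219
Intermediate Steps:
286/(-472) - 279/(-394) = 286*(-1/472) - 279*(-1/394) = -143/236 + 279/394 = 4751/46492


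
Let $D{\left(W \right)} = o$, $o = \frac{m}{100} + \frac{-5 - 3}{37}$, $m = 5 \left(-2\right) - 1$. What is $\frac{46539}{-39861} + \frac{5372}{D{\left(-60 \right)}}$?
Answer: $- \frac{5178753941}{314459} \approx -16469.0$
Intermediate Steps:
$m = -11$ ($m = -10 - 1 = -11$)
$o = - \frac{1207}{3700}$ ($o = - \frac{11}{100} + \frac{-5 - 3}{37} = \left(-11\right) \frac{1}{100} + \left(-5 - 3\right) \frac{1}{37} = - \frac{11}{100} - \frac{8}{37} = - \frac{1207}{3700} \approx -0.32622$)
$D{\left(W \right)} = - \frac{1207}{3700}$
$\frac{46539}{-39861} + \frac{5372}{D{\left(-60 \right)}} = \frac{46539}{-39861} + \frac{5372}{- \frac{1207}{3700}} = 46539 \left(- \frac{1}{39861}\right) + 5372 \left(- \frac{3700}{1207}\right) = - \frac{5171}{4429} - \frac{1169200}{71} = - \frac{5178753941}{314459}$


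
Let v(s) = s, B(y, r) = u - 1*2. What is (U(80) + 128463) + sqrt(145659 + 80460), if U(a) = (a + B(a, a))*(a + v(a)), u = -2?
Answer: 140623 + sqrt(226119) ≈ 1.4110e+5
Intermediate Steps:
B(y, r) = -4 (B(y, r) = -2 - 1*2 = -2 - 2 = -4)
U(a) = 2*a*(-4 + a) (U(a) = (a - 4)*(a + a) = (-4 + a)*(2*a) = 2*a*(-4 + a))
(U(80) + 128463) + sqrt(145659 + 80460) = (2*80*(-4 + 80) + 128463) + sqrt(145659 + 80460) = (2*80*76 + 128463) + sqrt(226119) = (12160 + 128463) + sqrt(226119) = 140623 + sqrt(226119)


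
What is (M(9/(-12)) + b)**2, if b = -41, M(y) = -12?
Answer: 2809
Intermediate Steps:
(M(9/(-12)) + b)**2 = (-12 - 41)**2 = (-53)**2 = 2809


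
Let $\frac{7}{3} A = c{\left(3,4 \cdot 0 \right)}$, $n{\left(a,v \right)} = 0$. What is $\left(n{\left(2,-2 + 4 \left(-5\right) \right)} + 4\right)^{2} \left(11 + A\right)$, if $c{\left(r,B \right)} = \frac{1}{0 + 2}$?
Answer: $\frac{1256}{7} \approx 179.43$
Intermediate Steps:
$c{\left(r,B \right)} = \frac{1}{2}$
$A = \frac{3}{14}$ ($A = \frac{3}{7} \cdot \frac{1}{2} = \frac{3}{14} \approx 0.21429$)
$\left(n{\left(2,-2 + 4 \left(-5\right) \right)} + 4\right)^{2} \left(11 + A\right) = \left(0 + 4\right)^{2} \left(11 + \frac{3}{14}\right) = 4^{2} \cdot \frac{157}{14} = 16 \cdot \frac{157}{14} = \frac{1256}{7}$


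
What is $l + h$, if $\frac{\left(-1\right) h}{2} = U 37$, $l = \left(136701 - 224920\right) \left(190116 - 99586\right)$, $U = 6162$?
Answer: $-7986922058$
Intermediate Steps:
$l = -7986466070$ ($l = \left(-88219\right) 90530 = -7986466070$)
$h = -455988$ ($h = - 2 \cdot 6162 \cdot 37 = \left(-2\right) 227994 = -455988$)
$l + h = -7986466070 - 455988 = -7986922058$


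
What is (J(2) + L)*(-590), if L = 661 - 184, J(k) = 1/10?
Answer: -281489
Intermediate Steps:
J(k) = 1/10
L = 477
(J(2) + L)*(-590) = (1/10 + 477)*(-590) = (4771/10)*(-590) = -281489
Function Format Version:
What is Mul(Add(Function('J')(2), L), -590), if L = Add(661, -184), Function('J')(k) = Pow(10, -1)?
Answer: -281489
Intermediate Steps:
Function('J')(k) = Rational(1, 10)
L = 477
Mul(Add(Function('J')(2), L), -590) = Mul(Add(Rational(1, 10), 477), -590) = Mul(Rational(4771, 10), -590) = -281489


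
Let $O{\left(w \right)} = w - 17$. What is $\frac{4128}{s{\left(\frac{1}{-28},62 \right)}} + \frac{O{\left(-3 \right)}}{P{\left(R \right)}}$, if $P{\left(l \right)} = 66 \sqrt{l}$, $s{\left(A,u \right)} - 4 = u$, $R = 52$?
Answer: $\frac{688}{11} - \frac{5 \sqrt{13}}{429} \approx 62.503$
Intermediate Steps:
$O{\left(w \right)} = -17 + w$ ($O{\left(w \right)} = w - 17 = -17 + w$)
$s{\left(A,u \right)} = 4 + u$
$\frac{4128}{s{\left(\frac{1}{-28},62 \right)}} + \frac{O{\left(-3 \right)}}{P{\left(R \right)}} = \frac{4128}{4 + 62} + \frac{-17 - 3}{66 \sqrt{52}} = \frac{4128}{66} - \frac{20}{66 \cdot 2 \sqrt{13}} = 4128 \cdot \frac{1}{66} - \frac{20}{132 \sqrt{13}} = \frac{688}{11} - 20 \frac{\sqrt{13}}{1716} = \frac{688}{11} - \frac{5 \sqrt{13}}{429}$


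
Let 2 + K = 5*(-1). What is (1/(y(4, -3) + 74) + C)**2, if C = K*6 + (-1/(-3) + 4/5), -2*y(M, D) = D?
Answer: 8562356089/5130225 ≈ 1669.0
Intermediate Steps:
K = -7 (K = -2 + 5*(-1) = -2 - 5 = -7)
y(M, D) = -D/2
C = -613/15 (C = -7*6 + (-1/(-3) + 4/5) = -42 + (-1*(-1/3) + 4*(1/5)) = -42 + (1/3 + 4/5) = -42 + 17/15 = -613/15 ≈ -40.867)
(1/(y(4, -3) + 74) + C)**2 = (1/(-1/2*(-3) + 74) - 613/15)**2 = (1/(3/2 + 74) - 613/15)**2 = (1/(151/2) - 613/15)**2 = (2/151 - 613/15)**2 = (-92533/2265)**2 = 8562356089/5130225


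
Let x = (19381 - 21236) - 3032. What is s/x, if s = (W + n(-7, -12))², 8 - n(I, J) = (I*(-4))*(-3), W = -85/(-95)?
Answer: -3115225/1764207 ≈ -1.7658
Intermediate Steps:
W = 17/19 (W = -85*(-1/95) = 17/19 ≈ 0.89474)
n(I, J) = 8 - 12*I (n(I, J) = 8 - I*(-4)*(-3) = 8 - (-4*I)*(-3) = 8 - 12*I)
x = -4887 (x = -1855 - 3032 = -4887)
s = 3115225/361 (s = (17/19 + (8 - 12*(-7)))² = (17/19 + (8 + 84))² = (17/19 + 92)² = (1765/19)² = 3115225/361 ≈ 8629.4)
s/x = (3115225/361)/(-4887) = (3115225/361)*(-1/4887) = -3115225/1764207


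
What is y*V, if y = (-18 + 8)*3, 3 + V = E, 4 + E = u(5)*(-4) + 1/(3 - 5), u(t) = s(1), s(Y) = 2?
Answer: 465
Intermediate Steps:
u(t) = 2
E = -25/2 (E = -4 + (2*(-4) + 1/(3 - 5)) = -4 + (-8 + 1/(-2)) = -4 + (-8 - ½) = -4 - 17/2 = -25/2 ≈ -12.500)
V = -31/2 (V = -3 - 25/2 = -31/2 ≈ -15.500)
y = -30 (y = -10*3 = -30)
y*V = -30*(-31/2) = 465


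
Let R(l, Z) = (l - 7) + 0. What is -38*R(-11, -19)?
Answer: 684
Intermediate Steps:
R(l, Z) = -7 + l (R(l, Z) = (-7 + l) + 0 = -7 + l)
-38*R(-11, -19) = -38*(-7 - 11) = -38*(-18) = 684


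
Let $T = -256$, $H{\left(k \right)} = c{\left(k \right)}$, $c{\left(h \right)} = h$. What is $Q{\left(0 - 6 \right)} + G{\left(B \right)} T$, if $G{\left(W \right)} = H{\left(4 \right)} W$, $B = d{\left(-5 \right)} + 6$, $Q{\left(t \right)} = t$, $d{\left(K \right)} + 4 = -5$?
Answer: $3066$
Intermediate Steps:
$d{\left(K \right)} = -9$ ($d{\left(K \right)} = -4 - 5 = -9$)
$B = -3$ ($B = -9 + 6 = -3$)
$H{\left(k \right)} = k$
$G{\left(W \right)} = 4 W$
$Q{\left(0 - 6 \right)} + G{\left(B \right)} T = \left(0 - 6\right) + 4 \left(-3\right) \left(-256\right) = \left(0 - 6\right) - -3072 = -6 + 3072 = 3066$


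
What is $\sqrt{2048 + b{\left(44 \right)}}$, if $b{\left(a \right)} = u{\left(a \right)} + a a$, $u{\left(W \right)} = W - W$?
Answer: $4 \sqrt{249} \approx 63.119$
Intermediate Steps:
$u{\left(W \right)} = 0$
$b{\left(a \right)} = a^{2}$ ($b{\left(a \right)} = 0 + a a = 0 + a^{2} = a^{2}$)
$\sqrt{2048 + b{\left(44 \right)}} = \sqrt{2048 + 44^{2}} = \sqrt{2048 + 1936} = \sqrt{3984} = 4 \sqrt{249}$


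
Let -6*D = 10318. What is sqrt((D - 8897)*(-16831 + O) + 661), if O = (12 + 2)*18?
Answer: sqrt(1584129399)/3 ≈ 13267.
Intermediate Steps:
D = -5159/3 (D = -1/6*10318 = -5159/3 ≈ -1719.7)
O = 252 (O = 14*18 = 252)
sqrt((D - 8897)*(-16831 + O) + 661) = sqrt((-5159/3 - 8897)*(-16831 + 252) + 661) = sqrt(-31850/3*(-16579) + 661) = sqrt(528041150/3 + 661) = sqrt(528043133/3) = sqrt(1584129399)/3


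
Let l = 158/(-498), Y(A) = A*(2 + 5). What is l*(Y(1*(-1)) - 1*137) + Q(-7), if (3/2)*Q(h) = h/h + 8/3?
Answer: 35954/747 ≈ 48.131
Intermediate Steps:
Y(A) = 7*A (Y(A) = A*7 = 7*A)
Q(h) = 22/9 (Q(h) = 2*(h/h + 8/3)/3 = 2*(1 + 8*(⅓))/3 = 2*(1 + 8/3)/3 = (⅔)*(11/3) = 22/9)
l = -79/249 (l = 158*(-1/498) = -79/249 ≈ -0.31727)
l*(Y(1*(-1)) - 1*137) + Q(-7) = -79*(7*(1*(-1)) - 1*137)/249 + 22/9 = -79*(7*(-1) - 137)/249 + 22/9 = -79*(-7 - 137)/249 + 22/9 = -79/249*(-144) + 22/9 = 3792/83 + 22/9 = 35954/747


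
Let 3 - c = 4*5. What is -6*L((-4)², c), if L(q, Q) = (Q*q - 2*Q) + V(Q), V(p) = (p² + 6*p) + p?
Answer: 408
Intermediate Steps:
V(p) = p² + 7*p
c = -17 (c = 3 - 4*5 = 3 - 1*20 = 3 - 20 = -17)
L(q, Q) = -2*Q + Q*q + Q*(7 + Q) (L(q, Q) = (Q*q - 2*Q) + Q*(7 + Q) = (-2*Q + Q*q) + Q*(7 + Q) = -2*Q + Q*q + Q*(7 + Q))
-6*L((-4)², c) = -(-102)*(5 - 17 + (-4)²) = -(-102)*(5 - 17 + 16) = -(-102)*4 = -6*(-68) = 408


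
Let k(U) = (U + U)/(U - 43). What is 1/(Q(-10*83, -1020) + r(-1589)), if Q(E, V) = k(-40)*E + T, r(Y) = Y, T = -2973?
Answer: -1/5362 ≈ -0.00018650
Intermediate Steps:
k(U) = 2*U/(-43 + U) (k(U) = (2*U)/(-43 + U) = 2*U/(-43 + U))
Q(E, V) = -2973 + 80*E/83 (Q(E, V) = (2*(-40)/(-43 - 40))*E - 2973 = (2*(-40)/(-83))*E - 2973 = (2*(-40)*(-1/83))*E - 2973 = 80*E/83 - 2973 = -2973 + 80*E/83)
1/(Q(-10*83, -1020) + r(-1589)) = 1/((-2973 + 80*(-10*83)/83) - 1589) = 1/((-2973 + (80/83)*(-830)) - 1589) = 1/((-2973 - 800) - 1589) = 1/(-3773 - 1589) = 1/(-5362) = -1/5362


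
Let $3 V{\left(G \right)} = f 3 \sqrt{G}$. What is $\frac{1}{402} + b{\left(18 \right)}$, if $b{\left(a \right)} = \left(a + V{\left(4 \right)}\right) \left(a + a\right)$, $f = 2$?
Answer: $\frac{318385}{402} \approx 792.0$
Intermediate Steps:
$V{\left(G \right)} = 2 \sqrt{G}$ ($V{\left(G \right)} = \frac{2 \cdot 3 \sqrt{G}}{3} = \frac{6 \sqrt{G}}{3} = 2 \sqrt{G}$)
$b{\left(a \right)} = 2 a \left(4 + a\right)$ ($b{\left(a \right)} = \left(a + 2 \sqrt{4}\right) \left(a + a\right) = \left(a + 2 \cdot 2\right) 2 a = \left(a + 4\right) 2 a = \left(4 + a\right) 2 a = 2 a \left(4 + a\right)$)
$\frac{1}{402} + b{\left(18 \right)} = \frac{1}{402} + 2 \cdot 18 \left(4 + 18\right) = \frac{1}{402} + 2 \cdot 18 \cdot 22 = \frac{1}{402} + 792 = \frac{318385}{402}$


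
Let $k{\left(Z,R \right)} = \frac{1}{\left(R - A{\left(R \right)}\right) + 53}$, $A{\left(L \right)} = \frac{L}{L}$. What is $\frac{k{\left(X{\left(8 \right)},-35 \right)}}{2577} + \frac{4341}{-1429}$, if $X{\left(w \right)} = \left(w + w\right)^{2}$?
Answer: $- \frac{190173440}{62603061} \approx -3.0378$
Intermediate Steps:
$X{\left(w \right)} = 4 w^{2}$ ($X{\left(w \right)} = \left(2 w\right)^{2} = 4 w^{2}$)
$A{\left(L \right)} = 1$
$k{\left(Z,R \right)} = \frac{1}{52 + R}$ ($k{\left(Z,R \right)} = \frac{1}{\left(R - 1\right) + 53} = \frac{1}{\left(-1 + R\right) + 53} = \frac{1}{52 + R}$)
$\frac{k{\left(X{\left(8 \right)},-35 \right)}}{2577} + \frac{4341}{-1429} = \frac{1}{\left(52 - 35\right) 2577} + \frac{4341}{-1429} = \frac{1}{17} \cdot \frac{1}{2577} + 4341 \left(- \frac{1}{1429}\right) = \frac{1}{17} \cdot \frac{1}{2577} - \frac{4341}{1429} = \frac{1}{43809} - \frac{4341}{1429} = - \frac{190173440}{62603061}$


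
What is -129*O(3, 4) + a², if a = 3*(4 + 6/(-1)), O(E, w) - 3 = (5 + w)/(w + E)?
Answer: -3618/7 ≈ -516.86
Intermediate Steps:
O(E, w) = 3 + (5 + w)/(E + w) (O(E, w) = 3 + (5 + w)/(w + E) = 3 + (5 + w)/(E + w))
a = -6 (a = 3*(4 + 6*(-1)) = 3*(4 - 6) = 3*(-2) = -6)
-129*O(3, 4) + a² = -129*(5 + 3*3 + 4*4)/(3 + 4) + (-6)² = -129*(5 + 9 + 16)/7 + 36 = -129*30/7 + 36 = -3870/7 + 36 = -3618/7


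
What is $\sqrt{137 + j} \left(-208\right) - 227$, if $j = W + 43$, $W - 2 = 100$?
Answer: $-227 - 208 \sqrt{282} \approx -3719.9$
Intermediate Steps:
$W = 102$ ($W = 2 + 100 = 102$)
$j = 145$ ($j = 102 + 43 = 145$)
$\sqrt{137 + j} \left(-208\right) - 227 = \sqrt{137 + 145} \left(-208\right) - 227 = \sqrt{282} \left(-208\right) - 227 = - 208 \sqrt{282} - 227 = -227 - 208 \sqrt{282}$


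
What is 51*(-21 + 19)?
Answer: -102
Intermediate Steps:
51*(-21 + 19) = 51*(-2) = -102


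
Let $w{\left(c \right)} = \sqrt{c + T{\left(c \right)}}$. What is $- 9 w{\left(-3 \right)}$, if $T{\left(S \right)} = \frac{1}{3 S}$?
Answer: $- 6 i \sqrt{7} \approx - 15.875 i$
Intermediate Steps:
$T{\left(S \right)} = \frac{1}{3 S}$
$w{\left(c \right)} = \sqrt{c + \frac{1}{3 c}}$
$- 9 w{\left(-3 \right)} = - 9 \frac{\sqrt{\frac{3}{-3} + 9 \left(-3\right)}}{3} = - 9 \frac{\sqrt{3 \left(- \frac{1}{3}\right) - 27}}{3} = - 9 \frac{\sqrt{-1 - 27}}{3} = - 9 \frac{\sqrt{-28}}{3} = - 9 \frac{2 i \sqrt{7}}{3} = - 6 i \sqrt{7}$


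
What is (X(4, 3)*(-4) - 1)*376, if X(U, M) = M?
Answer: -4888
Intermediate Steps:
(X(4, 3)*(-4) - 1)*376 = (3*(-4) - 1)*376 = (-12 - 1)*376 = -13*376 = -4888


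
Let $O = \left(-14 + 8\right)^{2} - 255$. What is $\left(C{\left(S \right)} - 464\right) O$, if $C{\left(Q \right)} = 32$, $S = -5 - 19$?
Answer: $94608$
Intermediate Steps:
$S = -24$
$O = -219$ ($O = \left(-6\right)^{2} - 255 = 36 - 255 = -219$)
$\left(C{\left(S \right)} - 464\right) O = \left(32 - 464\right) \left(-219\right) = \left(-432\right) \left(-219\right) = 94608$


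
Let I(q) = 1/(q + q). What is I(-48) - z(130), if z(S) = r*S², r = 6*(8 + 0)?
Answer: -77875201/96 ≈ -8.1120e+5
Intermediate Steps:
r = 48 (r = 6*8 = 48)
z(S) = 48*S²
I(q) = 1/(2*q)
I(-48) - z(130) = (½)/(-48) - 48*130² = (½)*(-1/48) - 48*16900 = -1/96 - 1*811200 = -1/96 - 811200 = -77875201/96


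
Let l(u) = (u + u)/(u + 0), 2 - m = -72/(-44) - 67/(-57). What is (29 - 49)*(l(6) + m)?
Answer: -14900/627 ≈ -23.764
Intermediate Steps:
m = -509/627 (m = 2 - (-72/(-44) - 67/(-57)) = 2 - (-72*(-1/44) - 67*(-1/57)) = 2 - (18/11 + 67/57) = 2 - 1*1763/627 = 2 - 1763/627 = -509/627 ≈ -0.81180)
l(u) = 2 (l(u) = (2*u)/u = 2)
(29 - 49)*(l(6) + m) = (29 - 49)*(2 - 509/627) = -20*745/627 = -14900/627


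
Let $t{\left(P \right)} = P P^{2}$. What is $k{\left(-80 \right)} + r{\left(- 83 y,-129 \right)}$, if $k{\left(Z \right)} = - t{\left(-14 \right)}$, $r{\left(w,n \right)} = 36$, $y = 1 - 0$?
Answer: $2780$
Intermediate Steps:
$y = 1$ ($y = 1 + 0 = 1$)
$t{\left(P \right)} = P^{3}$
$k{\left(Z \right)} = 2744$ ($k{\left(Z \right)} = - \left(-14\right)^{3} = \left(-1\right) \left(-2744\right) = 2744$)
$k{\left(-80 \right)} + r{\left(- 83 y,-129 \right)} = 2744 + 36 = 2780$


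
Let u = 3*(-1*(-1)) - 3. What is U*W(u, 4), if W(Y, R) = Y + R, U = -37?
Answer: -148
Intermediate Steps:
u = 0 (u = 3*1 - 3 = 3 - 3 = 0)
W(Y, R) = R + Y
U*W(u, 4) = -37*(4 + 0) = -37*4 = -148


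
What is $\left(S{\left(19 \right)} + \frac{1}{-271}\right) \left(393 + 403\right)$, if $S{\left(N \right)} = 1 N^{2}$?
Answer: $\frac{77872680}{271} \approx 2.8735 \cdot 10^{5}$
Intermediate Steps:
$S{\left(N \right)} = N^{2}$
$\left(S{\left(19 \right)} + \frac{1}{-271}\right) \left(393 + 403\right) = \left(19^{2} + \frac{1}{-271}\right) \left(393 + 403\right) = \left(361 - \frac{1}{271}\right) 796 = \frac{97830}{271} \cdot 796 = \frac{77872680}{271}$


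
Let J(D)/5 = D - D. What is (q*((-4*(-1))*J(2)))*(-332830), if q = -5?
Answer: 0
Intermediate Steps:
J(D) = 0 (J(D) = 5*(D - D) = 5*0 = 0)
(q*((-4*(-1))*J(2)))*(-332830) = -5*(-4*(-1))*0*(-332830) = -20*0*(-332830) = -5*0*(-332830) = 0*(-332830) = 0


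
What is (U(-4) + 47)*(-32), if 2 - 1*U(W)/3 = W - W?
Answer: -1696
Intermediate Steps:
U(W) = 6 (U(W) = 6 - 3*(W - W) = 6 - 3*0 = 6 + 0 = 6)
(U(-4) + 47)*(-32) = (6 + 47)*(-32) = 53*(-32) = -1696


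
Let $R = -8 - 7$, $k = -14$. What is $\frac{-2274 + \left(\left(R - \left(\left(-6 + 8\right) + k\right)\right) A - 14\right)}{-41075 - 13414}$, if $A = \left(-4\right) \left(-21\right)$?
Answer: $\frac{2540}{54489} \approx 0.046615$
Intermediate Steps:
$R = -15$
$A = 84$
$\frac{-2274 + \left(\left(R - \left(\left(-6 + 8\right) + k\right)\right) A - 14\right)}{-41075 - 13414} = \frac{-2274 + \left(\left(-15 - \left(\left(-6 + 8\right) - 14\right)\right) 84 - 14\right)}{-41075 - 13414} = \frac{-2274 + \left(\left(-15 - \left(2 - 14\right)\right) 84 - 14\right)}{-54489} = \left(-2274 + \left(\left(-15 - -12\right) 84 - 14\right)\right) \left(- \frac{1}{54489}\right) = \left(-2274 + \left(\left(-15 + 12\right) 84 - 14\right)\right) \left(- \frac{1}{54489}\right) = \left(-2274 - 266\right) \left(- \frac{1}{54489}\right) = \left(-2540\right) \left(- \frac{1}{54489}\right) = \frac{2540}{54489}$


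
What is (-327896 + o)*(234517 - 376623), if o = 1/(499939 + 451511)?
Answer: 22166876855536547/475725 ≈ 4.6596e+10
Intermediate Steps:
o = 1/951450 ≈ 1.0510e-6
(-327896 + o)*(234517 - 376623) = (-327896 + 1/951450)*(234517 - 376623) = -311976649199/951450*(-142106) = 22166876855536547/475725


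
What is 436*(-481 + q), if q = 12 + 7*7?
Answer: -183120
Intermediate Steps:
q = 61 (q = 12 + 49 = 61)
436*(-481 + q) = 436*(-481 + 61) = 436*(-420) = -183120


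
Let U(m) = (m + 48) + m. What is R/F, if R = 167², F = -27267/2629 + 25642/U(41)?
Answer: 4765811765/31934054 ≈ 149.24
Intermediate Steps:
U(m) = 48 + 2*m (U(m) = (48 + m) + m = 48 + 2*m)
F = 31934054/170885 (F = -27267/2629 + 25642/(48 + 2*41) = -27267*1/2629 + 25642/(48 + 82) = -27267/2629 + 25642/130 = -27267/2629 + 25642*(1/130) = -27267/2629 + 12821/65 = 31934054/170885 ≈ 186.87)
R = 27889
R/F = 27889/(31934054/170885) = 27889*(170885/31934054) = 4765811765/31934054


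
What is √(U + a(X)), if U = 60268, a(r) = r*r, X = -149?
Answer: √82469 ≈ 287.17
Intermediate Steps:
a(r) = r²
√(U + a(X)) = √(60268 + (-149)²) = √(60268 + 22201) = √82469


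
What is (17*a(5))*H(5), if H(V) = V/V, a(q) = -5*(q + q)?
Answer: -850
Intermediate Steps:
a(q) = -10*q
H(V) = 1
(17*a(5))*H(5) = (17*(-10*5))*1 = (17*(-50))*1 = -850*1 = -850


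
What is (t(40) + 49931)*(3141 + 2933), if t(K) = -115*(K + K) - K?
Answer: 247157134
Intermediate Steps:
t(K) = -231*K (t(K) = -230*K - K = -231*K)
(t(40) + 49931)*(3141 + 2933) = (-231*40 + 49931)*(3141 + 2933) = (-9240 + 49931)*6074 = 40691*6074 = 247157134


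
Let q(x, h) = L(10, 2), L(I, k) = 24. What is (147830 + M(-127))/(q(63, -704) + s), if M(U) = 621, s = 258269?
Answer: 148451/258293 ≈ 0.57474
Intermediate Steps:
q(x, h) = 24
(147830 + M(-127))/(q(63, -704) + s) = (147830 + 621)/(24 + 258269) = 148451/258293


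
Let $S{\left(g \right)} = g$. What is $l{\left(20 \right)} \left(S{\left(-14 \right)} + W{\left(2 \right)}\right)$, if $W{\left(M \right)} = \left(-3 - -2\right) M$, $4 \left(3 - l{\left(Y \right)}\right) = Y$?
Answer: $32$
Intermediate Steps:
$l{\left(Y \right)} = 3 - \frac{Y}{4}$
$W{\left(M \right)} = - M$ ($W{\left(M \right)} = \left(-3 + 2\right) M = - M$)
$l{\left(20 \right)} \left(S{\left(-14 \right)} + W{\left(2 \right)}\right) = \left(3 - 5\right) \left(-14 - 2\right) = \left(-2\right) \left(-16\right) = 32$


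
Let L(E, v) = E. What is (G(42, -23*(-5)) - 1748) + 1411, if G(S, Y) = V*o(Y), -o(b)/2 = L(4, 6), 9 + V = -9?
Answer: -193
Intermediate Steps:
V = -18 (V = -9 - 9 = -18)
o(b) = -8 (o(b) = -2*4 = -8)
G(S, Y) = 144 (G(S, Y) = -18*(-8) = 144)
(G(42, -23*(-5)) - 1748) + 1411 = (144 - 1748) + 1411 = -1604 + 1411 = -193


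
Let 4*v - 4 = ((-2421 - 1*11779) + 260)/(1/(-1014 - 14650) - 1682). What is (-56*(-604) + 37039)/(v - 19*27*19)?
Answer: -1867016760687/256721801314 ≈ -7.2725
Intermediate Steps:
v = 80935889/26346849 (v = 1 + (((-2421 - 1*11779) + 260)/(1/(-1014 - 14650) - 1682))/4 = 1 + (((-2421 - 11779) + 260)/(1/(-15664) - 1682))/4 = 1 + ((-14200 + 260)/(-1/15664 - 1682))/4 = 1 + (-13940/(-26346849/15664))/4 = 1 + (-13940*(-15664/26346849))/4 = 1 + (¼)*(218356160/26346849) = 1 + 54589040/26346849 = 80935889/26346849 ≈ 3.0719)
(-56*(-604) + 37039)/(v - 19*27*19) = (-56*(-604) + 37039)/(80935889/26346849 - 19*27*19) = (33824 + 37039)/(80935889/26346849 - 513*19) = 70863/(80935889/26346849 - 9747) = 70863/(-256721801314/26346849) = 70863*(-26346849/256721801314) = -1867016760687/256721801314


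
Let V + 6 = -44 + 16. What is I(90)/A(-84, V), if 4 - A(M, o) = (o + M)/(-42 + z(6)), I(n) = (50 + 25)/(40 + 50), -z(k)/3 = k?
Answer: 25/61 ≈ 0.40984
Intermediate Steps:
z(k) = -3*k
V = -34 (V = -6 + (-44 + 16) = -6 - 28 = -34)
I(n) = ⅚ (I(n) = 75/90 = 75*(1/90) = ⅚)
A(M, o) = 4 + M/60 + o/60 (A(M, o) = 4 - (o + M)/(-42 - 3*6) = 4 - (M + o)/(-42 - 18) = 4 - (M + o)/(-60) = 4 - (M + o)*(-1)/60 = 4 - (-M/60 - o/60) = 4 + (M/60 + o/60) = 4 + M/60 + o/60)
I(90)/A(-84, V) = 5/(6*(4 + (1/60)*(-84) + (1/60)*(-34))) = 5/(6*(4 - 7/5 - 17/30)) = 5/(6*(61/30)) = (⅚)*(30/61) = 25/61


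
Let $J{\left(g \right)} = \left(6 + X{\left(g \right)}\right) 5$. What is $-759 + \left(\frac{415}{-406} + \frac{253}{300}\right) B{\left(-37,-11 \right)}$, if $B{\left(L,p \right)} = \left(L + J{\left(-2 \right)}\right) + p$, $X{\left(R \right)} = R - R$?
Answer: $- \frac{7671177}{10150} \approx -755.78$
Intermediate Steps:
$X{\left(R \right)} = 0$
$J{\left(g \right)} = 30$ ($J{\left(g \right)} = \left(6 + 0\right) 5 = 6 \cdot 5 = 30$)
$B{\left(L,p \right)} = 30 + L + p$ ($B{\left(L,p \right)} = \left(L + 30\right) + p = \left(30 + L\right) + p = 30 + L + p$)
$-759 + \left(\frac{415}{-406} + \frac{253}{300}\right) B{\left(-37,-11 \right)} = -759 + \left(\frac{415}{-406} + \frac{253}{300}\right) \left(30 - 37 - 11\right) = -759 + \left(415 \left(- \frac{1}{406}\right) + 253 \cdot \frac{1}{300}\right) \left(-18\right) = -759 + \left(- \frac{415}{406} + \frac{253}{300}\right) \left(-18\right) = -759 - - \frac{32673}{10150} = -759 + \frac{32673}{10150} = - \frac{7671177}{10150}$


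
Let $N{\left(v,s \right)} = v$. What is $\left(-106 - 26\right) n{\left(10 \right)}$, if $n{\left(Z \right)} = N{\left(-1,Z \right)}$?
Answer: $132$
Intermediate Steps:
$n{\left(Z \right)} = -1$
$\left(-106 - 26\right) n{\left(10 \right)} = \left(-106 - 26\right) \left(-1\right) = \left(-132\right) \left(-1\right) = 132$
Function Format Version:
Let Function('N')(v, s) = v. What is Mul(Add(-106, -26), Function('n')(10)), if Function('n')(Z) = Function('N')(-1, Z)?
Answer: 132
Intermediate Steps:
Function('n')(Z) = -1
Mul(Add(-106, -26), Function('n')(10)) = Mul(Add(-106, -26), -1) = Mul(-132, -1) = 132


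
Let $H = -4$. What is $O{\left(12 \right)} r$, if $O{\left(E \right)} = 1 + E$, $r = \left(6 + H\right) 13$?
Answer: $338$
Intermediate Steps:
$r = 26$ ($r = \left(6 - 4\right) 13 = 2 \cdot 13 = 26$)
$O{\left(12 \right)} r = \left(1 + 12\right) 26 = 13 \cdot 26 = 338$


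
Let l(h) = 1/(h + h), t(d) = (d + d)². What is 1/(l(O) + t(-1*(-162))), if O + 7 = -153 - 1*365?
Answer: 1050/110224799 ≈ 9.5260e-6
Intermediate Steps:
O = -525 (O = -7 + (-153 - 1*365) = -7 + (-153 - 365) = -7 - 518 = -525)
t(d) = 4*d² (t(d) = (2*d)² = 4*d²)
l(h) = 1/(2*h)
1/(l(O) + t(-1*(-162))) = 1/((½)/(-525) + 4*(-1*(-162))²) = 1/((½)*(-1/525) + 4*162²) = 1/(-1/1050 + 4*26244) = 1/(-1/1050 + 104976) = 1/(110224799/1050) = 1050/110224799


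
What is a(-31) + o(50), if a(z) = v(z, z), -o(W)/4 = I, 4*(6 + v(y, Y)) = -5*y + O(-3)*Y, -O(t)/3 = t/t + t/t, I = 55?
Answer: -563/4 ≈ -140.75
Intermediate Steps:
O(t) = -6 (O(t) = -3*(t/t + t/t) = -3*(1 + 1) = -3*2 = -6)
v(y, Y) = -6 - 5*y/4 - 3*Y/2 (v(y, Y) = -6 + (-5*y - 6*Y)/4 = -6 + (-6*Y - 5*y)/4 = -6 + (-5*y/4 - 3*Y/2) = -6 - 5*y/4 - 3*Y/2)
o(W) = -220 (o(W) = -4*55 = -220)
a(z) = -6 - 11*z/4 (a(z) = -6 - 5*z/4 - 3*z/2 = -6 - 11*z/4)
a(-31) + o(50) = (-6 - 11/4*(-31)) - 220 = (-6 + 341/4) - 220 = 317/4 - 220 = -563/4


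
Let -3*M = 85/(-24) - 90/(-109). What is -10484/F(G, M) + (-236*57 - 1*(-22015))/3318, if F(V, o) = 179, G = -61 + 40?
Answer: -33253135/593922 ≈ -55.989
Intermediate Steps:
M = 7105/7848 (M = -(85/(-24) - 90/(-109))/3 = -(85*(-1/24) - 90*(-1/109))/3 = -(-85/24 + 90/109)/3 = -⅓*(-7105/2616) = 7105/7848 ≈ 0.90533)
G = -21
-10484/F(G, M) + (-236*57 - 1*(-22015))/3318 = -10484/179 + (-236*57 - 1*(-22015))/3318 = -10484*1/179 + (-13452 + 22015)*(1/3318) = -10484/179 + 8563*(1/3318) = -10484/179 + 8563/3318 = -33253135/593922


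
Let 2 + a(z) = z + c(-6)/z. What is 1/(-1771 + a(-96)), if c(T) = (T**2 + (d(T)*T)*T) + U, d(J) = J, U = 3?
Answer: -32/59749 ≈ -0.00053557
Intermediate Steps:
c(T) = 3 + T**2 + T**3 (c(T) = (T**2 + (T*T)*T) + 3 = (T**2 + T**2*T) + 3 = (T**2 + T**3) + 3 = 3 + T**2 + T**3)
a(z) = -2 + z - 177/z (a(z) = -2 + (z + (3 + (-6)**2 + (-6)**3)/z) = -2 + (z + (3 + 36 - 216)/z) = -2 + (z - 177/z) = -2 + z - 177/z)
1/(-1771 + a(-96)) = 1/(-1771 + (-2 - 96 - 177/(-96))) = 1/(-1771 + (-2 - 96 - 177*(-1/96))) = 1/(-1771 + (-2 - 96 + 59/32)) = 1/(-1771 - 3077/32) = 1/(-59749/32) = -32/59749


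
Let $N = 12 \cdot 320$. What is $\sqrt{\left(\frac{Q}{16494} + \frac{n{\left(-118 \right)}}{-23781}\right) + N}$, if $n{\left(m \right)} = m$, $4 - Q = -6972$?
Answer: $\frac{\sqrt{1823672346132230638}}{21791323} \approx 61.971$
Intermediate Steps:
$Q = 6976$ ($Q = 4 - -6972 = 4 + 6972 = 6976$)
$N = 3840$
$\sqrt{\left(\frac{Q}{16494} + \frac{n{\left(-118 \right)}}{-23781}\right) + N} = \sqrt{\left(\frac{6976}{16494} - \frac{118}{-23781}\right) + 3840} = \sqrt{\left(6976 \cdot \frac{1}{16494} - - \frac{118}{23781}\right) + 3840} = \sqrt{\left(\frac{3488}{8247} + \frac{118}{23781}\right) + 3840} = \sqrt{\frac{9324586}{21791323} + 3840} = \sqrt{\frac{83688004906}{21791323}} = \frac{\sqrt{1823672346132230638}}{21791323}$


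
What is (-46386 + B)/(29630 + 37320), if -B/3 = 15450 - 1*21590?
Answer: -13983/33475 ≈ -0.41771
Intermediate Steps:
B = 18420 (B = -3*(15450 - 1*21590) = -3*(15450 - 21590) = -3*(-6140) = 18420)
(-46386 + B)/(29630 + 37320) = (-46386 + 18420)/(29630 + 37320) = -27966/66950 = -27966*1/66950 = -13983/33475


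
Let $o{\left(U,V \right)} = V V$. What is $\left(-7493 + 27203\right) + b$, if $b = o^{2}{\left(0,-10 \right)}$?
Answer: $29710$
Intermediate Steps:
$o{\left(U,V \right)} = V^{2}$
$b = 10000$ ($b = \left(\left(-10\right)^{2}\right)^{2} = 100^{2} = 10000$)
$\left(-7493 + 27203\right) + b = \left(-7493 + 27203\right) + 10000 = 19710 + 10000 = 29710$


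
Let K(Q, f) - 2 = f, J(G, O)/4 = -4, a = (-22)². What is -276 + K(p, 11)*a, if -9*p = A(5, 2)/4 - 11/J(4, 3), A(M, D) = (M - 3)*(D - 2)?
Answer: 6016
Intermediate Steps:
a = 484
A(M, D) = (-3 + M)*(-2 + D)
J(G, O) = -16 (J(G, O) = 4*(-4) = -16)
p = -11/144 (p = -((6 - 3*2 - 2*5 + 2*5)/4 - 11/(-16))/9 = -((6 - 6 - 10 + 10)*(¼) - 11*(-1/16))/9 = -(0*(¼) + 11/16)/9 = -(0 + 11/16)/9 = -⅑*11/16 = -11/144 ≈ -0.076389)
K(Q, f) = 2 + f
-276 + K(p, 11)*a = -276 + (2 + 11)*484 = -276 + 13*484 = -276 + 6292 = 6016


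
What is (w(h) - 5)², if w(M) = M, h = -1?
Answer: 36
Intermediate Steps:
(w(h) - 5)² = (-1 - 5)² = (-6)² = 36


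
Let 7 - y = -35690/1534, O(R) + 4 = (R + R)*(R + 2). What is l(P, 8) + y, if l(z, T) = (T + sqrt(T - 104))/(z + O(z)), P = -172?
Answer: 169184399/5589896 + I*sqrt(6)/14576 ≈ 30.266 + 0.00016805*I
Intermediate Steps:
O(R) = -4 + 2*R*(2 + R) (O(R) = -4 + (R + R)*(R + 2) = -4 + (2*R)*(2 + R) = -4 + 2*R*(2 + R))
l(z, T) = (T + sqrt(-104 + T))/(-4 + 2*z**2 + 5*z) (l(z, T) = (T + sqrt(T - 104))/(z + (-4 + 2*z**2 + 4*z)) = (T + sqrt(-104 + T))/(-4 + 2*z**2 + 5*z))
y = 23214/767 (y = 7 - (-35690)/1534 = 7 - 1*(-17845/767) = 7 + 17845/767 = 23214/767 ≈ 30.266)
l(P, 8) + y = (8 + sqrt(-104 + 8))/(-4 + 2*(-172)**2 + 5*(-172)) + 23214/767 = (8 + sqrt(-96))/(-4 + 2*29584 - 860) + 23214/767 = (8 + 4*I*sqrt(6))/(-4 + 59168 - 860) + 23214/767 = (8 + 4*I*sqrt(6))/58304 + 23214/767 = (1/7288 + I*sqrt(6)/14576) + 23214/767 = 169184399/5589896 + I*sqrt(6)/14576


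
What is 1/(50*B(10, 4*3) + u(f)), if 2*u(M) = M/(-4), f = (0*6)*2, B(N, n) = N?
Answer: 1/500 ≈ 0.0020000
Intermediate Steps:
f = 0 (f = 0*2 = 0)
u(M) = -M/8 (u(M) = (M/(-4))/2 = (M*(-1/4))/2 = (-M/4)/2 = -M/8)
1/(50*B(10, 4*3) + u(f)) = 1/(50*10 - 1/8*0) = 1/(500 + 0) = 1/500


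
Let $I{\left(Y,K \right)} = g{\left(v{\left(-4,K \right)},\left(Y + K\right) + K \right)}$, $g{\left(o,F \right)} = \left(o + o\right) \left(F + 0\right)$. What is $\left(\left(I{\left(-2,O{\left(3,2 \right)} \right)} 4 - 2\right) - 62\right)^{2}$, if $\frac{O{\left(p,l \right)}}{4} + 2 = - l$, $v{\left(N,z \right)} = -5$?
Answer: $1679616$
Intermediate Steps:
$O{\left(p,l \right)} = -8 - 4 l$ ($O{\left(p,l \right)} = -8 + 4 \left(- l\right) = -8 - 4 l$)
$g{\left(o,F \right)} = 2 F o$ ($g{\left(o,F \right)} = 2 o F = 2 F o$)
$I{\left(Y,K \right)} = - 20 K - 10 Y$ ($I{\left(Y,K \right)} = 2 \left(\left(Y + K\right) + K\right) \left(-5\right) = 2 \left(\left(K + Y\right) + K\right) \left(-5\right) = 2 \left(Y + 2 K\right) \left(-5\right) = - 20 K - 10 Y$)
$\left(\left(I{\left(-2,O{\left(3,2 \right)} \right)} 4 - 2\right) - 62\right)^{2} = \left(\left(\left(- 20 \left(-8 - 8\right) - -20\right) 4 - 2\right) - 62\right)^{2} = \left(\left(\left(- 20 \left(-8 - 8\right) + 20\right) 4 - 2\right) - 62\right)^{2} = \left(\left(\left(\left(-20\right) \left(-16\right) + 20\right) 4 - 2\right) - 62\right)^{2} = \left(\left(\left(320 + 20\right) 4 - 2\right) - 62\right)^{2} = \left(\left(340 \cdot 4 - 2\right) - 62\right)^{2} = \left(\left(1360 - 2\right) - 62\right)^{2} = \left(1358 - 62\right)^{2} = 1296^{2} = 1679616$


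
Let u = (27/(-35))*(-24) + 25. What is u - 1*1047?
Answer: -35122/35 ≈ -1003.5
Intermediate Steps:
u = 1523/35 (u = (27*(-1/35))*(-24) + 25 = -27/35*(-24) + 25 = 648/35 + 25 = 1523/35 ≈ 43.514)
u - 1*1047 = 1523/35 - 1*1047 = 1523/35 - 1047 = -35122/35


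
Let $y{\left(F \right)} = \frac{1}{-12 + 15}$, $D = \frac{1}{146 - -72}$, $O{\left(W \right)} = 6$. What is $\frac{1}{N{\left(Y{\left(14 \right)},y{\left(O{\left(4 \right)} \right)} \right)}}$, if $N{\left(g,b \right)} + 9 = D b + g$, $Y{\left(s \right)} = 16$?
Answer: $\frac{654}{4579} \approx 0.14283$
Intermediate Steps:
$D = \frac{1}{218}$ ($D = \frac{1}{146 + 72} = \frac{1}{218} \approx 0.0045872$)
$y{\left(F \right)} = \frac{1}{3}$
$N{\left(g,b \right)} = -9 + g + \frac{b}{218}$ ($N{\left(g,b \right)} = -9 + \left(\frac{b}{218} + g\right) = -9 + \left(g + \frac{b}{218}\right) = -9 + g + \frac{b}{218}$)
$\frac{1}{N{\left(Y{\left(14 \right)},y{\left(O{\left(4 \right)} \right)} \right)}} = \frac{1}{-9 + 16 + \frac{1}{218} \cdot \frac{1}{3}} = \frac{1}{-9 + 16 + \frac{1}{654}} = \frac{1}{\frac{4579}{654}} = \frac{654}{4579}$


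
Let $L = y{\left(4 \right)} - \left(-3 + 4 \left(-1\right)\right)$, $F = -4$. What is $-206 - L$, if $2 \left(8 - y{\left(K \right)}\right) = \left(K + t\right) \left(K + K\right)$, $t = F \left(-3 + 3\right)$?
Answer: $-205$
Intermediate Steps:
$t = 0$ ($t = - 4 \left(-3 + 3\right) = \left(-4\right) 0 = 0$)
$y{\left(K \right)} = 8 - K^{2}$ ($y{\left(K \right)} = 8 - \frac{\left(K + 0\right) \left(K + K\right)}{2} = 8 - \frac{K 2 K}{2} = 8 - \frac{2 K^{2}}{2} = 8 - K^{2}$)
$L = -1$ ($L = \left(8 - 4^{2}\right) - \left(-3 + 4 \left(-1\right)\right) = \left(8 - 16\right) - \left(-3 - 4\right) = \left(8 - 16\right) - -7 = -8 + 7 = -1$)
$-206 - L = -206 - -1 = -206 + 1 = -205$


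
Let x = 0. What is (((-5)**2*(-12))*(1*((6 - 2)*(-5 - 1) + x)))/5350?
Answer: 144/107 ≈ 1.3458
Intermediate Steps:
(((-5)**2*(-12))*(1*((6 - 2)*(-5 - 1) + x)))/5350 = (((-5)**2*(-12))*(1*((6 - 2)*(-5 - 1) + 0)))/5350 = ((25*(-12))*(1*(4*(-6) + 0)))*(1/5350) = -300*(-24 + 0)*(1/5350) = -300*(-24)*(1/5350) = 7200*(1/5350) = 144/107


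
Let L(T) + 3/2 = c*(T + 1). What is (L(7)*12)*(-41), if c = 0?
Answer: 738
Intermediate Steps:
L(T) = -3/2 (L(T) = -3/2 + 0*(T + 1) = -3/2 + 0*(1 + T) = -3/2 + 0 = -3/2)
(L(7)*12)*(-41) = -3/2*12*(-41) = -18*(-41) = 738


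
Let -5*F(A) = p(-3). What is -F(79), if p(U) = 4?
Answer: ⅘ ≈ 0.80000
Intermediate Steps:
F(A) = -⅘ (F(A) = -⅕*4 = -⅘)
-F(79) = -1*(-⅘) = ⅘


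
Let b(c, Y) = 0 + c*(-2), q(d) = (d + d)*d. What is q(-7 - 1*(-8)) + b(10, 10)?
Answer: -18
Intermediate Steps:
q(d) = 2*d² (q(d) = (2*d)*d = 2*d²)
b(c, Y) = -2*c (b(c, Y) = 0 - 2*c = -2*c)
q(-7 - 1*(-8)) + b(10, 10) = 2*(-7 - 1*(-8))² - 2*10 = 2*(-7 + 8)² - 20 = 2*1² - 20 = 2*1 - 20 = 2 - 20 = -18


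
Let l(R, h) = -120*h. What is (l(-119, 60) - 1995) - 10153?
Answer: -19348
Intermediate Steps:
(l(-119, 60) - 1995) - 10153 = (-120*60 - 1995) - 10153 = (-7200 - 1995) - 10153 = -9195 - 10153 = -19348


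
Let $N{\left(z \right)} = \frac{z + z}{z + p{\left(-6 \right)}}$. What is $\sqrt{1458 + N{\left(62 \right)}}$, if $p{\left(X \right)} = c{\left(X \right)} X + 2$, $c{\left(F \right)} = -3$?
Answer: $\frac{8 \sqrt{38335}}{41} \approx 38.204$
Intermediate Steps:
$p{\left(X \right)} = 2 - 3 X$ ($p{\left(X \right)} = - 3 X + 2 = 2 - 3 X$)
$N{\left(z \right)} = \frac{2 z}{20 + z}$ ($N{\left(z \right)} = \frac{z + z}{z + \left(2 - -18\right)} = \frac{2 z}{z + \left(2 + 18\right)} = \frac{2 z}{z + 20} = \frac{2 z}{20 + z}$)
$\sqrt{1458 + N{\left(62 \right)}} = \sqrt{1458 + 2 \cdot 62 \frac{1}{20 + 62}} = \sqrt{1458 + 2 \cdot 62 \cdot \frac{1}{82}} = \sqrt{1458 + \frac{62}{41}} = \sqrt{\frac{59840}{41}} = \frac{8 \sqrt{38335}}{41}$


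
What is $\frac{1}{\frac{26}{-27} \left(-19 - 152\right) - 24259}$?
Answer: $- \frac{3}{72283} \approx -4.1504 \cdot 10^{-5}$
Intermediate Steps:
$\frac{1}{\frac{26}{-27} \left(-19 - 152\right) - 24259} = \frac{1}{26 \left(- \frac{1}{27}\right) \left(-171\right) - 24259} = \frac{1}{\left(- \frac{26}{27}\right) \left(-171\right) - 24259} = \frac{1}{\frac{494}{3} - 24259} = \frac{1}{- \frac{72283}{3}} = - \frac{3}{72283}$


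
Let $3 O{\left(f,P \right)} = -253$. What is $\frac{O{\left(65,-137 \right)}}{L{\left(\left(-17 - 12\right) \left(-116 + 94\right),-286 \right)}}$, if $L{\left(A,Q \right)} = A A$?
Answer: $- \frac{23}{111012} \approx -0.00020718$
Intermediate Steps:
$O{\left(f,P \right)} = - \frac{253}{3}$ ($O{\left(f,P \right)} = \frac{1}{3} \left(-253\right) = - \frac{253}{3}$)
$L{\left(A,Q \right)} = A^{2}$
$\frac{O{\left(65,-137 \right)}}{L{\left(\left(-17 - 12\right) \left(-116 + 94\right),-286 \right)}} = - \frac{253}{3 \left(\left(-17 - 12\right) \left(-116 + 94\right)\right)^{2}} = - \frac{253}{3 \left(\left(-29\right) \left(-22\right)\right)^{2}} = - \frac{253}{3 \cdot 638^{2}} = - \frac{253}{3 \cdot 407044} = \left(- \frac{253}{3}\right) \frac{1}{407044} = - \frac{23}{111012}$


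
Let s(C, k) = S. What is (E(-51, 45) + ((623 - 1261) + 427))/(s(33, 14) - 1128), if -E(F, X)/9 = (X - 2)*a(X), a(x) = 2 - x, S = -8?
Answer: -8215/568 ≈ -14.463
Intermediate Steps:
E(F, X) = -9*(-2 + X)*(2 - X) (E(F, X) = -9*(X - 2)*(2 - X) = -9*(-2 + X)*(2 - X))
s(C, k) = -8
(E(-51, 45) + ((623 - 1261) + 427))/(s(33, 14) - 1128) = (9*(-2 + 45)² + ((623 - 1261) + 427))/(-8 - 1128) = (9*43² + (-638 + 427))/(-1136) = (9*1849 - 211)*(-1/1136) = (16641 - 211)*(-1/1136) = 16430*(-1/1136) = -8215/568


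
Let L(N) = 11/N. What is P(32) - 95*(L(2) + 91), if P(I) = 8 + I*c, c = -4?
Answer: -18575/2 ≈ -9287.5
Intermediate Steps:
P(I) = 8 - 4*I (P(I) = 8 + I*(-4) = 8 - 4*I)
P(32) - 95*(L(2) + 91) = (8 - 4*32) - 95*(11/2 + 91) = (8 - 128) - 95*(11*(1/2) + 91) = -120 - 95*(11/2 + 91) = -120 - 95*193/2 = -120 - 1*18335/2 = -120 - 18335/2 = -18575/2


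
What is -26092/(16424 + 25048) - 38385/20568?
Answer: -22172531/8885376 ≈ -2.4954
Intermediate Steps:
-26092/(16424 + 25048) - 38385/20568 = -26092/41472 - 38385*1/20568 = -26092*1/41472 - 12795/6856 = -6523/10368 - 12795/6856 = -22172531/8885376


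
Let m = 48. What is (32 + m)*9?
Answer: 720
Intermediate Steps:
(32 + m)*9 = (32 + 48)*9 = 80*9 = 720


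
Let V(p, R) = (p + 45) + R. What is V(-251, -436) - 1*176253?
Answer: -176895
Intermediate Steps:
V(p, R) = 45 + R + p (V(p, R) = (45 + p) + R = 45 + R + p)
V(-251, -436) - 1*176253 = (45 - 436 - 251) - 1*176253 = -642 - 176253 = -176895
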